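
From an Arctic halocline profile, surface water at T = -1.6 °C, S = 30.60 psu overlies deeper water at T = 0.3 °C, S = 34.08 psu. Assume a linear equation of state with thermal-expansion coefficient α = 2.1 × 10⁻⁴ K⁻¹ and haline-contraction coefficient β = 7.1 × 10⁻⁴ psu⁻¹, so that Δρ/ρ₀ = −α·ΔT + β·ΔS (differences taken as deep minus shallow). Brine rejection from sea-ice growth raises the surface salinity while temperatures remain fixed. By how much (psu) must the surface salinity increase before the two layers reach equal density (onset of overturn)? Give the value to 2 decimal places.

Neutral buoyancy requires −α(T_deep − T_surf) + β(S_deep − S_surf′) = 0.
S_surf′ = S_deep − (α/β)·ΔT = 34.08 − (2.1 × 10⁻⁴/7.1 × 10⁻⁴)·(+1.9) = 33.5180 psu.
Increase required: 33.5180 − 30.60 = 2.9180 psu.

2.92 psu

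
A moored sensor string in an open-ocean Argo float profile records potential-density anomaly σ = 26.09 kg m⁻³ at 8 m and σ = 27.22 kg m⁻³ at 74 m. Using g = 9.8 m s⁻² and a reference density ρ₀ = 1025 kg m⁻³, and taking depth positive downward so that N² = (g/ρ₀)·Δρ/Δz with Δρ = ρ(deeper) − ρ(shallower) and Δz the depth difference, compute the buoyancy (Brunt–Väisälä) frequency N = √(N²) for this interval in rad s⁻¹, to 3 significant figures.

Δρ = 1027.22 − 1026.09 = 1.13 kg m⁻³ over Δz = 74 − 8 = 66 m.
N² = (9.8/1025) × (1.13/66) = 1.6370 × 10⁻⁴ s⁻².
N = √(1.6370 × 10⁻⁴) = 0.012795 rad s⁻¹ ≈ 0.0128 rad s⁻¹.
A positive N² confirms static stability across the interval.

0.0128 rad s⁻¹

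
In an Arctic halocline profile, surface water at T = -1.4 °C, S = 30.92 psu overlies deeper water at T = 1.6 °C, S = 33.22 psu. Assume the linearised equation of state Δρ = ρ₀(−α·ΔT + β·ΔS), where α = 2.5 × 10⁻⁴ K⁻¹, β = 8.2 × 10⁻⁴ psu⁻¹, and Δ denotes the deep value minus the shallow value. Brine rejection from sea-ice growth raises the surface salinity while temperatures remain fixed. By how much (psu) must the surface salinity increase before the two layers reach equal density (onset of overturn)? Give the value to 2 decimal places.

1.39 psu

Neutral buoyancy requires −α(T_deep − T_surf) + β(S_deep − S_surf′) = 0.
S_surf′ = S_deep − (α/β)·ΔT = 33.22 − (2.5 × 10⁻⁴/8.2 × 10⁻⁴)·(+3.0) = 32.3054 psu.
Increase required: 32.3054 − 30.92 = 1.3854 psu.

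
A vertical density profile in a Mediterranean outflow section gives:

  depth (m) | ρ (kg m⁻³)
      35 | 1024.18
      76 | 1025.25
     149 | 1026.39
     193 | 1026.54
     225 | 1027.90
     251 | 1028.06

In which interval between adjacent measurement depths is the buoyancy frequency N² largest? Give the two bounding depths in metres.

193–225 m

Compute the density gradient over each adjacent pair:
  35–76 m: Δρ/Δz = 1.07/41 = 0.026 kg m⁻⁴
  76–149 m: Δρ/Δz = 1.14/73 = 0.016 kg m⁻⁴
  149–193 m: Δρ/Δz = 0.15/44 = 3.4 × 10⁻³ kg m⁻⁴
  193–225 m: Δρ/Δz = 1.36/32 = 0.043 kg m⁻⁴
  225–251 m: Δρ/Δz = 0.16/26 = 6.2 × 10⁻³ kg m⁻⁴
The largest gradient is in the 193–225 m interval — the pycnocline.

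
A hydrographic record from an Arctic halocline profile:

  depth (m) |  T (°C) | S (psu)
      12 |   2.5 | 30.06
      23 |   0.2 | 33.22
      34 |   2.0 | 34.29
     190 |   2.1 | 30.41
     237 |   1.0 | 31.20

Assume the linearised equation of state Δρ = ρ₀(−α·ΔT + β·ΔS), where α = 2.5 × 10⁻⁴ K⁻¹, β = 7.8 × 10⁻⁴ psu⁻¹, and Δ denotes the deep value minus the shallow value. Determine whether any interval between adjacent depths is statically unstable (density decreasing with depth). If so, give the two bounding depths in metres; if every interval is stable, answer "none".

Evaluate Δρ/ρ₀ = −αΔT + βΔS across each adjacent pair:
  12–23 m: −αΔT+βΔS = −(2.5 × 10⁻⁴)(-2.3)+(7.8 × 10⁻⁴)(+3.16) = 3.0 × 10⁻³ → stable
  23–34 m: −αΔT+βΔS = −(2.5 × 10⁻⁴)(+1.8)+(7.8 × 10⁻⁴)(+1.07) = 3.8 × 10⁻⁴ → stable
  34–190 m: −αΔT+βΔS = −(2.5 × 10⁻⁴)(+0.1)+(7.8 × 10⁻⁴)(-3.88) = -3.1 × 10⁻³ → UNSTABLE
  190–237 m: −αΔT+βΔS = −(2.5 × 10⁻⁴)(-1.1)+(7.8 × 10⁻⁴)(+0.79) = 8.9 × 10⁻⁴ → stable
The 34–190 m interval has Δρ < 0: lighter water underlies denser water.

34–190 m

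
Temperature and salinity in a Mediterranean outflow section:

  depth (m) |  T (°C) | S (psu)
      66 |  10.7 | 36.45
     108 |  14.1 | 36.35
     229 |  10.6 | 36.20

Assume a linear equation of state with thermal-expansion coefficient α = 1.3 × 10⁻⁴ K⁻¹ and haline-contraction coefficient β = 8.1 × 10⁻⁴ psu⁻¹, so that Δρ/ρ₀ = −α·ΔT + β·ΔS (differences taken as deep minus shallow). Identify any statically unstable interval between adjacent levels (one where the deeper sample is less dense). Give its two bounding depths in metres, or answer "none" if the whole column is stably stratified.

66–108 m

Evaluate Δρ/ρ₀ = −αΔT + βΔS across each adjacent pair:
  66–108 m: −αΔT+βΔS = −(1.3 × 10⁻⁴)(+3.4)+(8.1 × 10⁻⁴)(-0.10) = -5.2 × 10⁻⁴ → UNSTABLE
  108–229 m: −αΔT+βΔS = −(1.3 × 10⁻⁴)(-3.5)+(8.1 × 10⁻⁴)(-0.15) = 3.3 × 10⁻⁴ → stable
The 66–108 m interval has Δρ < 0: lighter water underlies denser water.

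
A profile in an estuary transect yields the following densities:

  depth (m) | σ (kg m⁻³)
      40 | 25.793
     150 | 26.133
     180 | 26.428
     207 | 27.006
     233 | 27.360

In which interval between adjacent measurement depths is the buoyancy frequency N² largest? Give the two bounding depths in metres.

180–207 m

Compute the density gradient over each adjacent pair:
  40–150 m: Δρ/Δz = 0.340/110 = 3.1 × 10⁻³ kg m⁻⁴
  150–180 m: Δρ/Δz = 0.295/30 = 9.8 × 10⁻³ kg m⁻⁴
  180–207 m: Δρ/Δz = 0.578/27 = 0.021 kg m⁻⁴
  207–233 m: Δρ/Δz = 0.354/26 = 0.014 kg m⁻⁴
The largest gradient is in the 180–207 m interval — the pycnocline.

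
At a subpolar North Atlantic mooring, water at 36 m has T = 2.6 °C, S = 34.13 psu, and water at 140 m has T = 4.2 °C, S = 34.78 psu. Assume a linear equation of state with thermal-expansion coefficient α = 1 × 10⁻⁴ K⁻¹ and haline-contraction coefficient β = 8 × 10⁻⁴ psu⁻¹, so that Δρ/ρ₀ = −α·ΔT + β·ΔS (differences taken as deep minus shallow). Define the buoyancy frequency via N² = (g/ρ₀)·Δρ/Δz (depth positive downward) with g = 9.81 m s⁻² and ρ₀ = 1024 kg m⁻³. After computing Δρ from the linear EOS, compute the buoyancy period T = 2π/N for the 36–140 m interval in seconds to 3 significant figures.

1.08 × 10³ s

ΔT = +1.6 K, ΔS = +0.65 psu (deep − shallow).
Δρ/ρ₀ = −αΔT + βΔS = -1.60 × 10⁻⁴ + 5.20 × 10⁻⁴ = 3.60 × 10⁻⁴, so Δρ ≈ 0.3686 kg m⁻³.
N² = (g/ρ₀)·Δρ/Δz = g·(Δρ/ρ₀)/Δz = 9.81 × 3.60 × 10⁻⁴ / 104 = 3.3958 × 10⁻⁵ s⁻².
N = √(3.3958 × 10⁻⁵) = 5.8273 × 10⁻³ rad s⁻¹ → T = 2π/N = 1.0782 × 10³ s ≈ 1.08 × 10³ s.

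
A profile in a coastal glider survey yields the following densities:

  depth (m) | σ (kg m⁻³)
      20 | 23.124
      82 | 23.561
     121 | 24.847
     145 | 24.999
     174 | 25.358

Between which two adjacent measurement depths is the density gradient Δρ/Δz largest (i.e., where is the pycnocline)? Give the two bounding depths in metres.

82–121 m

Compute the density gradient over each adjacent pair:
  20–82 m: Δρ/Δz = 0.437/62 = 7.0 × 10⁻³ kg m⁻⁴
  82–121 m: Δρ/Δz = 1.286/39 = 0.033 kg m⁻⁴
  121–145 m: Δρ/Δz = 0.152/24 = 6.3 × 10⁻³ kg m⁻⁴
  145–174 m: Δρ/Δz = 0.359/29 = 0.012 kg m⁻⁴
The largest gradient is in the 82–121 m interval — the pycnocline.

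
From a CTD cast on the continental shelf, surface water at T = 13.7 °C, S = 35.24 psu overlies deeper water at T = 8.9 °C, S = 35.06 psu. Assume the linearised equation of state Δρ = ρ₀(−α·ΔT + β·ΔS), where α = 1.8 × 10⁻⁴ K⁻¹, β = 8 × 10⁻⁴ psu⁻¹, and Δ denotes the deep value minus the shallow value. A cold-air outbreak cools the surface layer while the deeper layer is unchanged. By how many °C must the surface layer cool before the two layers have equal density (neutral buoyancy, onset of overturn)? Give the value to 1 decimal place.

Neutral buoyancy requires Δρ = 0, i.e. −α(T_deep − T_surf′) + β(S_deep − S_surf) = 0.
T_surf′ = T_deep − (β/α)·ΔS = 8.9 − (8 × 10⁻⁴/1.8 × 10⁻⁴)·(-0.18) = 9.700 °C.
Cooling required: 13.7 − (9.700) = 4.000 °C.

4.0 °C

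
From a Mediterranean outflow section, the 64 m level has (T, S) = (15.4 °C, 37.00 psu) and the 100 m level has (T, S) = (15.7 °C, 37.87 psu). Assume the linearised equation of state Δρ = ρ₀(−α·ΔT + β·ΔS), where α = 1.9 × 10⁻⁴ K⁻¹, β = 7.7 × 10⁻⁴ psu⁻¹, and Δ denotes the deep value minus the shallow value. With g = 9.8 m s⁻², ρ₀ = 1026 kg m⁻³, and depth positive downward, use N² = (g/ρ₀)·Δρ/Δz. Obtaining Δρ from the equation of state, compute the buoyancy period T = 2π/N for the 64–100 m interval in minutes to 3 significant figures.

8.11 min

ΔT = +0.3 K, ΔS = +0.87 psu (deep − shallow).
Δρ/ρ₀ = −αΔT + βΔS = -5.70 × 10⁻⁵ + 6.699 × 10⁻⁴ = 6.129 × 10⁻⁴, so Δρ ≈ 0.6288 kg m⁻³.
N² = (g/ρ₀)·Δρ/Δz = g·(Δρ/ρ₀)/Δz = 9.8 × 6.129 × 10⁻⁴ / 36 = 1.6684 × 10⁻⁴ s⁻².
N = √(1.6684 × 10⁻⁴) = 0.012917 rad s⁻¹ → T = 2π/N = 486.43 s = 8.1072 min ≈ 8.11 min.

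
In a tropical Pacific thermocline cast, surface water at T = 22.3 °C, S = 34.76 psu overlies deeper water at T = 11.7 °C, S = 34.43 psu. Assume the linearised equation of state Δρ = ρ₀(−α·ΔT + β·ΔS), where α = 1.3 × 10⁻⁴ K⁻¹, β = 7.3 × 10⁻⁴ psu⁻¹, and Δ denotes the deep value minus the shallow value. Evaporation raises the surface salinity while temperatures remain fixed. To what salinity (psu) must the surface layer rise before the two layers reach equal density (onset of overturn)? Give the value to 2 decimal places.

Neutral buoyancy requires −α(T_deep − T_surf) + β(S_deep − S_surf′) = 0.
S_surf′ = S_deep − (α/β)·ΔT = 34.43 − (1.3 × 10⁻⁴/7.3 × 10⁻⁴)·(-10.6) = 36.3177 psu.
Increase required: 36.3177 − 34.76 = 1.5577 psu.

36.32 psu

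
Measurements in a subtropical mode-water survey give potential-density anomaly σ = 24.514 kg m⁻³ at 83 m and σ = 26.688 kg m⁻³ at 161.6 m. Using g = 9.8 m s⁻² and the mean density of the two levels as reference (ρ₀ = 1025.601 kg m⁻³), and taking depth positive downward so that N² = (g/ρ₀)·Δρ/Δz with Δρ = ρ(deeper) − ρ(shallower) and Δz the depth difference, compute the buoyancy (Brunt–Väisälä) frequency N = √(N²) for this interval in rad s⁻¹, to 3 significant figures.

Δρ = 1026.688 − 1024.514 = 2.174 kg m⁻³ over Δz = 161.6 − 83 = 78.6 m.
N² = (9.8/1025.601) × (2.174/78.6) = 2.6429 × 10⁻⁴ s⁻².
N = √(2.6429 × 10⁻⁴) = 0.016257 rad s⁻¹ ≈ 0.0163 rad s⁻¹.
A positive N² confirms static stability across the interval.

0.0163 rad s⁻¹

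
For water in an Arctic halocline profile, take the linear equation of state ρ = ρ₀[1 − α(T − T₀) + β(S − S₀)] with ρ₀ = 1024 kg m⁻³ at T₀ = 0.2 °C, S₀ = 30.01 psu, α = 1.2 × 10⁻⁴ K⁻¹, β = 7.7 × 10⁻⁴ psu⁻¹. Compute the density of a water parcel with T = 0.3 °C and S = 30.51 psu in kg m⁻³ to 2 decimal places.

T − T₀ = +0.1 K, S − S₀ = +0.50 psu.
Bracket = 1 − α·(+0.1) + β·(+0.50) = 1 + (3.73 × 10⁻⁴) = 1.0003730.
ρ = 1024 × 1.0003730 = 1024.38 kg m⁻³.

1024.38 kg m⁻³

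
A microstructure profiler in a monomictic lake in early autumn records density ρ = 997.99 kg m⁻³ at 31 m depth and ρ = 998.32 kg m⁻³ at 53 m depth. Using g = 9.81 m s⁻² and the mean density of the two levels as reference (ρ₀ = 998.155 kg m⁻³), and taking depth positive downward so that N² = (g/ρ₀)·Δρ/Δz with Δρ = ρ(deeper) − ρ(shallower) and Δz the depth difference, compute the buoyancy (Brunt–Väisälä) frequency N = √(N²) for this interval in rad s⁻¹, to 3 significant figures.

0.0121 rad s⁻¹

Δρ = 998.32 − 997.99 = 0.33 kg m⁻³ over Δz = 53 − 31 = 22 m.
N² = (9.81/998.155) × (0.33/22) = 1.4742 × 10⁻⁴ s⁻².
N = √(1.4742 × 10⁻⁴) = 0.012142 rad s⁻¹ ≈ 0.0121 rad s⁻¹.
Since Δρ > 0 the layer is stably stratified.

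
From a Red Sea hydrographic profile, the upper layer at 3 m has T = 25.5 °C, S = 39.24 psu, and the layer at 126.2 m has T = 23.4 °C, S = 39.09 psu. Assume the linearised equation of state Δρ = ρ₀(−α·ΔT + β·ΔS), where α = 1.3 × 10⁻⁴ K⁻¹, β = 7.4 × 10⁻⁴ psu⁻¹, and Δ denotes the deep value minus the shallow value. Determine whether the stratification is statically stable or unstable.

stable

ΔT = 23.4 − 25.5 = -2.1 K and ΔS = 39.09 − 39.24 = -0.15 psu (deep − shallow).
−αΔT = 2.73 × 10⁻⁴; βΔS = -1.11 × 10⁻⁴; sum Δρ/ρ₀ = 1.62 × 10⁻⁴.
Δρ/ρ₀ > 0, so Δρ > 0: deeper water is denser → statically stable.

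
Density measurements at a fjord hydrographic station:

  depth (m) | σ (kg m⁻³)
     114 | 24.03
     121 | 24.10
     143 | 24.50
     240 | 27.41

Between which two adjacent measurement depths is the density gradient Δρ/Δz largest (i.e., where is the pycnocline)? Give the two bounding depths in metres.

143–240 m

Compute the density gradient over each adjacent pair:
  114–121 m: Δρ/Δz = 0.07/7 = 0.010 kg m⁻⁴
  121–143 m: Δρ/Δz = 0.40/22 = 0.018 kg m⁻⁴
  143–240 m: Δρ/Δz = 2.91/97 = 0.030 kg m⁻⁴
The largest gradient is in the 143–240 m interval — the pycnocline.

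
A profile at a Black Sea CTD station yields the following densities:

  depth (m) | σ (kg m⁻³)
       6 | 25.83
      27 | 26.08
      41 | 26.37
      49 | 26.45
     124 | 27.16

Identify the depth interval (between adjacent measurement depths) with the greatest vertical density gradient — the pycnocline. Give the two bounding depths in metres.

Compute the density gradient over each adjacent pair:
  6–27 m: Δρ/Δz = 0.25/21 = 0.012 kg m⁻⁴
  27–41 m: Δρ/Δz = 0.29/14 = 0.021 kg m⁻⁴
  41–49 m: Δρ/Δz = 0.08/8 = 0.010 kg m⁻⁴
  49–124 m: Δρ/Δz = 0.71/75 = 9.5 × 10⁻³ kg m⁻⁴
The largest gradient is in the 27–41 m interval — the pycnocline.

27–41 m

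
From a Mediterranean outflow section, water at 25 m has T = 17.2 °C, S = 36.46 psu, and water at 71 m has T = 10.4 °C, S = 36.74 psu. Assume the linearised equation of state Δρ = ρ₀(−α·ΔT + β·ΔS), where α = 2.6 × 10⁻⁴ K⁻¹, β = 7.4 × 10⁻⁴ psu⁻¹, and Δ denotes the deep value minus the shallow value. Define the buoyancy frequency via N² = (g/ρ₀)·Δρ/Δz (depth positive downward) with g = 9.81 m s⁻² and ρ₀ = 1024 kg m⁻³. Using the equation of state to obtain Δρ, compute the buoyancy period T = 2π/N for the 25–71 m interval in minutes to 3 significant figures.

5.10 min

ΔT = -6.8 K, ΔS = +0.28 psu (deep − shallow).
Δρ/ρ₀ = −αΔT + βΔS = 1.768 × 10⁻³ + 2.072 × 10⁻⁴ = 1.9752 × 10⁻³, so Δρ ≈ 2.023 kg m⁻³.
N² = (g/ρ₀)·Δρ/Δz = g·(Δρ/ρ₀)/Δz = 9.81 × 1.9752 × 10⁻³ / 46 = 4.2123 × 10⁻⁴ s⁻².
N = √(4.2123 × 10⁻⁴) = 0.020524 rad s⁻¹ → T = 2π/N = 306.14 s = 5.1023 min ≈ 5.10 min.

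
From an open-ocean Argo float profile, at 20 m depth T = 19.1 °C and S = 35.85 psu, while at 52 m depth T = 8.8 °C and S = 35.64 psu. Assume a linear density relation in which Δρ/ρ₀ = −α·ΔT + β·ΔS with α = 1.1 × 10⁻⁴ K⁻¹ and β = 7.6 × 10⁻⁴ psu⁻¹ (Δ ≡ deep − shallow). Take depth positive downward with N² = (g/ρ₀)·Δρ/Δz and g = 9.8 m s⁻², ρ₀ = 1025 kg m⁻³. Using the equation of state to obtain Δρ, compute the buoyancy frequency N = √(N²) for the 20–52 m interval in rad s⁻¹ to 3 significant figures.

0.0173 rad s⁻¹

ΔT = -10.3 K, ΔS = -0.21 psu (deep − shallow).
Δρ/ρ₀ = −αΔT + βΔS = 1.133 × 10⁻³ − 1.596 × 10⁻⁴ = 9.734 × 10⁻⁴, so Δρ ≈ 0.9977 kg m⁻³.
N² = (g/ρ₀)·Δρ/Δz = g·(Δρ/ρ₀)/Δz = 9.8 × 9.734 × 10⁻⁴ / 32 = 2.9810 × 10⁻⁴ s⁻².
N = √(2.9810 × 10⁻⁴) = 0.017266 rad s⁻¹ ≈ 0.0173 rad s⁻¹.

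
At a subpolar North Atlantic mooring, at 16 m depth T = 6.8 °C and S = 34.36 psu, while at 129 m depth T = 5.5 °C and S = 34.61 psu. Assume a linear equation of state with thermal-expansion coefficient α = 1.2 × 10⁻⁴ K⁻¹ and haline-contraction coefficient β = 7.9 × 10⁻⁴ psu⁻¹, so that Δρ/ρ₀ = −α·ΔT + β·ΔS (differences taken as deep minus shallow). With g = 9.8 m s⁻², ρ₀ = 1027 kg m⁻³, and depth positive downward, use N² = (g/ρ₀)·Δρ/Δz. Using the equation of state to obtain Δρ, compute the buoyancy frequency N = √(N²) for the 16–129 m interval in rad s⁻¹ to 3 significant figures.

5.54 × 10⁻³ rad s⁻¹

ΔT = -1.3 K, ΔS = +0.25 psu (deep − shallow).
Δρ/ρ₀ = −αΔT + βΔS = 1.56 × 10⁻⁴ + 1.975 × 10⁻⁴ = 3.535 × 10⁻⁴, so Δρ ≈ 0.3630 kg m⁻³.
N² = (g/ρ₀)·Δρ/Δz = g·(Δρ/ρ₀)/Δz = 9.8 × 3.535 × 10⁻⁴ / 113 = 3.0658 × 10⁻⁵ s⁻².
N = √(3.0658 × 10⁻⁵) = 5.5370 × 10⁻³ rad s⁻¹ ≈ 5.54 × 10⁻³ rad s⁻¹.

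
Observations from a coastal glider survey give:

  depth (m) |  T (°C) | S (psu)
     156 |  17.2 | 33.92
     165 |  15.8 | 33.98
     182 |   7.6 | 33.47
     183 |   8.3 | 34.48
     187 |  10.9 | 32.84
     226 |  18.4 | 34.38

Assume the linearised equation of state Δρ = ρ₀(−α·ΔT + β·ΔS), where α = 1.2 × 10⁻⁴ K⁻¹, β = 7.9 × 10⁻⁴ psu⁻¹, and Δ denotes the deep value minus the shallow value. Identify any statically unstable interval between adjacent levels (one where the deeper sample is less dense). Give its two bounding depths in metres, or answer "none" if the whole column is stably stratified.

Evaluate Δρ/ρ₀ = −αΔT + βΔS across each adjacent pair:
  156–165 m: −αΔT+βΔS = −(1.2 × 10⁻⁴)(-1.4)+(7.9 × 10⁻⁴)(+0.06) = 2.2 × 10⁻⁴ → stable
  165–182 m: −αΔT+βΔS = −(1.2 × 10⁻⁴)(-8.2)+(7.9 × 10⁻⁴)(-0.51) = 5.8 × 10⁻⁴ → stable
  182–183 m: −αΔT+βΔS = −(1.2 × 10⁻⁴)(+0.7)+(7.9 × 10⁻⁴)(+1.01) = 7.1 × 10⁻⁴ → stable
  183–187 m: −αΔT+βΔS = −(1.2 × 10⁻⁴)(+2.6)+(7.9 × 10⁻⁴)(-1.64) = -1.6 × 10⁻³ → UNSTABLE
  187–226 m: −αΔT+βΔS = −(1.2 × 10⁻⁴)(+7.5)+(7.9 × 10⁻⁴)(+1.54) = 3.2 × 10⁻⁴ → stable
The 183–187 m interval has Δρ < 0: lighter water underlies denser water.

183–187 m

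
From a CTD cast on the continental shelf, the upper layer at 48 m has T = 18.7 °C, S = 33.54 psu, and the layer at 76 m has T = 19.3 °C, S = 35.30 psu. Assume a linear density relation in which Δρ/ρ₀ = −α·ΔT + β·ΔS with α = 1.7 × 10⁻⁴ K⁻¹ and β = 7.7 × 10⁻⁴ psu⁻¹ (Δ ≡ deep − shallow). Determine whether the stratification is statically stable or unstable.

stable

ΔT = 19.3 − 18.7 = +0.6 K and ΔS = 35.30 − 33.54 = +1.76 psu (deep − shallow).
−αΔT = -1.02 × 10⁻⁴; βΔS = 1.3552 × 10⁻³; sum Δρ/ρ₀ = 1.2532 × 10⁻³.
Δρ/ρ₀ > 0, so Δρ > 0: deeper water is denser → statically stable.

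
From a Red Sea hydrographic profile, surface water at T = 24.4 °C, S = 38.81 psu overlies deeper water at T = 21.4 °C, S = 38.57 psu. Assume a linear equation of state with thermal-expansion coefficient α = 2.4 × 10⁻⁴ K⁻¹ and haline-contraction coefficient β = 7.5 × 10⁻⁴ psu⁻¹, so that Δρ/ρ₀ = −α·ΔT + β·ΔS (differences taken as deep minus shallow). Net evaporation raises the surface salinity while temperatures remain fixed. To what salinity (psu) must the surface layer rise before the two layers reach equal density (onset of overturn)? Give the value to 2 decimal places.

Neutral buoyancy requires −α(T_deep − T_surf) + β(S_deep − S_surf′) = 0.
S_surf′ = S_deep − (α/β)·ΔT = 38.57 − (2.4 × 10⁻⁴/7.5 × 10⁻⁴)·(-3.0) = 39.5300 psu.
Increase required: 39.5300 − 38.81 = 0.7200 psu.

39.53 psu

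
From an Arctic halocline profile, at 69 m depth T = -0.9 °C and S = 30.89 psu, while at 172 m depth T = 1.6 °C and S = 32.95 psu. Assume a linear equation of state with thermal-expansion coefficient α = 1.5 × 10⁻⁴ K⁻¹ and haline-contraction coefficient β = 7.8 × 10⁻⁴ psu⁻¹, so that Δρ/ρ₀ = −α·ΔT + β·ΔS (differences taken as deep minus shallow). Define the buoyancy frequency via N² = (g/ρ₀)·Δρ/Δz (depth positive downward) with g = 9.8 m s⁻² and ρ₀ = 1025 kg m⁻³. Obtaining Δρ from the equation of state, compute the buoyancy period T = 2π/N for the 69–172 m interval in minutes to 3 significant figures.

ΔT = +2.5 K, ΔS = +2.06 psu (deep − shallow).
Δρ/ρ₀ = −αΔT + βΔS = -3.75 × 10⁻⁴ + 1.6068 × 10⁻³ = 1.2318 × 10⁻³, so Δρ ≈ 1.263 kg m⁻³.
N² = (g/ρ₀)·Δρ/Δz = g·(Δρ/ρ₀)/Δz = 9.8 × 1.2318 × 10⁻³ / 103 = 1.1720 × 10⁻⁴ s⁻².
N = √(1.1720 × 10⁻⁴) = 0.010826 rad s⁻¹ → T = 2π/N = 580.38 s = 9.6730 min ≈ 9.67 min.

9.67 min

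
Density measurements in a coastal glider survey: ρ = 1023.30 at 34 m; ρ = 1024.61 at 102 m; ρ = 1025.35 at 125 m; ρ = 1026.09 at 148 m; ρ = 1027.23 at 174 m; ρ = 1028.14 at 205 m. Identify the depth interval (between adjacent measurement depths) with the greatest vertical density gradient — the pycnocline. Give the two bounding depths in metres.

148–174 m

Compute the density gradient over each adjacent pair:
  34–102 m: Δρ/Δz = 1.31/68 = 0.019 kg m⁻⁴
  102–125 m: Δρ/Δz = 0.74/23 = 0.032 kg m⁻⁴
  125–148 m: Δρ/Δz = 0.74/23 = 0.032 kg m⁻⁴
  148–174 m: Δρ/Δz = 1.14/26 = 0.044 kg m⁻⁴
  174–205 m: Δρ/Δz = 0.91/31 = 0.029 kg m⁻⁴
The largest gradient is in the 148–174 m interval — the pycnocline.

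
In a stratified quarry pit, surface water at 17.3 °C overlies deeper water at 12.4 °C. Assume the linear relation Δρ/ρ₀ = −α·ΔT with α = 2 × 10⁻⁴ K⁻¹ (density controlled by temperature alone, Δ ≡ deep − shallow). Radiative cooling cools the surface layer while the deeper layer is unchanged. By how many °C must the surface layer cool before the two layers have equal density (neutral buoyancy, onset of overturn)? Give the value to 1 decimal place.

With temperature the only control, equal density requires T_surf′ = T_deep.
T_surf′ = 12.4 °C.
Cooling required: 17.3 − 12.4 = 4.9 °C.

4.9 °C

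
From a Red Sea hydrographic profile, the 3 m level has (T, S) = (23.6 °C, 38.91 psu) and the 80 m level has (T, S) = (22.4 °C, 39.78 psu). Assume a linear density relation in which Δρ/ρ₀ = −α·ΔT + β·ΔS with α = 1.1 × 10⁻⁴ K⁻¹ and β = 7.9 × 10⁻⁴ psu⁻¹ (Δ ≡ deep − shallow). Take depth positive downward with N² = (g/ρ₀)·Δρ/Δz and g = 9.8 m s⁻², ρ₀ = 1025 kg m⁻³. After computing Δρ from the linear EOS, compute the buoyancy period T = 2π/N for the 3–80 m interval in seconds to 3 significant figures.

615 s

ΔT = -1.2 K, ΔS = +0.87 psu (deep − shallow).
Δρ/ρ₀ = −αΔT + βΔS = 1.32 × 10⁻⁴ + 6.873 × 10⁻⁴ = 8.193 × 10⁻⁴, so Δρ ≈ 0.8398 kg m⁻³.
N² = (g/ρ₀)·Δρ/Δz = g·(Δρ/ρ₀)/Δz = 9.8 × 8.193 × 10⁻⁴ / 77 = 1.0427 × 10⁻⁴ s⁻².
N = √(1.0427 × 10⁻⁴) = 0.010211 rad s⁻¹ → T = 2π/N = 615.33 s ≈ 615 s.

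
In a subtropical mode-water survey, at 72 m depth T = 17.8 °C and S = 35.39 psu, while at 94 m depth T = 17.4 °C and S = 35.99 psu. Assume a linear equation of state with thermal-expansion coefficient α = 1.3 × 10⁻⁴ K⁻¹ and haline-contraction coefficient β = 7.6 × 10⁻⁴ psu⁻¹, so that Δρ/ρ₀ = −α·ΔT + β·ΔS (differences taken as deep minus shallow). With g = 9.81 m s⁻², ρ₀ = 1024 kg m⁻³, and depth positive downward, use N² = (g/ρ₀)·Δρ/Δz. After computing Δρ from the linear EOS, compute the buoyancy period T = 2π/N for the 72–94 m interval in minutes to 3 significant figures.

6.96 min

ΔT = -0.4 K, ΔS = +0.60 psu (deep − shallow).
Δρ/ρ₀ = −αΔT + βΔS = 5.20 × 10⁻⁵ + 4.56 × 10⁻⁴ = 5.08 × 10⁻⁴, so Δρ ≈ 0.5202 kg m⁻³.
N² = (g/ρ₀)·Δρ/Δz = g·(Δρ/ρ₀)/Δz = 9.81 × 5.08 × 10⁻⁴ / 22 = 2.2652 × 10⁻⁴ s⁻².
N = √(2.2652 × 10⁻⁴) = 0.015051 rad s⁻¹ → T = 2π/N = 417.46 s = 6.9577 min ≈ 6.96 min.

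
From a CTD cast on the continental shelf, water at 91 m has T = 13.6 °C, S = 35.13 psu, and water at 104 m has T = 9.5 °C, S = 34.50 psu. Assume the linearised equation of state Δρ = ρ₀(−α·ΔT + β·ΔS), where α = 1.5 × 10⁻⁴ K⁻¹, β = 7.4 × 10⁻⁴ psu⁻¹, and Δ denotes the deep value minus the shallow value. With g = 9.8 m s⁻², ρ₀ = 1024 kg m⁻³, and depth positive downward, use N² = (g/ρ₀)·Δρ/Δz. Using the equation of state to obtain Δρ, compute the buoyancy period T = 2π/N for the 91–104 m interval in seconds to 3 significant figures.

593 s

ΔT = -4.1 K, ΔS = -0.63 psu (deep − shallow).
Δρ/ρ₀ = −αΔT + βΔS = 6.15 × 10⁻⁴ − 4.662 × 10⁻⁴ = 1.488 × 10⁻⁴, so Δρ ≈ 0.1524 kg m⁻³.
N² = (g/ρ₀)·Δρ/Δz = g·(Δρ/ρ₀)/Δz = 9.8 × 1.488 × 10⁻⁴ / 13 = 1.1217 × 10⁻⁴ s⁻².
N = √(1.1217 × 10⁻⁴) = 0.010591 rad s⁻¹ → T = 2π/N = 593.26 s ≈ 593 s.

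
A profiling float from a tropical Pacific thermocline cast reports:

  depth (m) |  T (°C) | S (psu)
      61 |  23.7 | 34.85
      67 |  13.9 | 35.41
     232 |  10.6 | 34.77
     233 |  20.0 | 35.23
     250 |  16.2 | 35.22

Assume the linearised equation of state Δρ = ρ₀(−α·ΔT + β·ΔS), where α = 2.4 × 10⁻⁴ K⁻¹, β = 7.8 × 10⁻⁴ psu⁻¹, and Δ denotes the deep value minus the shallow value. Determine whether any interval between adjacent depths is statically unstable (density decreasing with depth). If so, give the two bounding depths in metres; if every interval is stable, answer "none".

232–233 m

Evaluate Δρ/ρ₀ = −αΔT + βΔS across each adjacent pair:
  61–67 m: −αΔT+βΔS = −(2.4 × 10⁻⁴)(-9.8)+(7.8 × 10⁻⁴)(+0.56) = 2.8 × 10⁻³ → stable
  67–232 m: −αΔT+βΔS = −(2.4 × 10⁻⁴)(-3.3)+(7.8 × 10⁻⁴)(-0.64) = 2.9 × 10⁻⁴ → stable
  232–233 m: −αΔT+βΔS = −(2.4 × 10⁻⁴)(+9.4)+(7.8 × 10⁻⁴)(+0.46) = -1.9 × 10⁻³ → UNSTABLE
  233–250 m: −αΔT+βΔS = −(2.4 × 10⁻⁴)(-3.8)+(7.8 × 10⁻⁴)(-0.01) = 9.0 × 10⁻⁴ → stable
The 232–233 m interval has Δρ < 0: lighter water underlies denser water.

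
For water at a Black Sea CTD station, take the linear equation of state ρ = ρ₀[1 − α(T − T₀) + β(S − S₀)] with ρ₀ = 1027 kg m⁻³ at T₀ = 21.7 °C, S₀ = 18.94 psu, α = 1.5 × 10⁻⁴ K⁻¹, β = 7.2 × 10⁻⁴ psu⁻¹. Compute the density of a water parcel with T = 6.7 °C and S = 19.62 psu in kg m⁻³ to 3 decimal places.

T − T₀ = -15.0 K, S − S₀ = +0.68 psu.
Bracket = 1 − α·(-15.0) + β·(+0.68) = 1 + (2.7396 × 10⁻³) = 1.0027396.
ρ = 1027 × 1.0027396 = 1029.814 kg m⁻³.

1029.814 kg m⁻³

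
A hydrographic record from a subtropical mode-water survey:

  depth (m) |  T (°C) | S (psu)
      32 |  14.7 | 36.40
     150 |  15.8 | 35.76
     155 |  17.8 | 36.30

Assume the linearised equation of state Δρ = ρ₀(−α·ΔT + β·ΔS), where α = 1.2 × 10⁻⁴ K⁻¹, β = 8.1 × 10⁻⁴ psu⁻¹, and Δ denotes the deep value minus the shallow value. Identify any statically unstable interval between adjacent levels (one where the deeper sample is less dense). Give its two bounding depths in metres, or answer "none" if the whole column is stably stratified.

32–150 m

Evaluate Δρ/ρ₀ = −αΔT + βΔS across each adjacent pair:
  32–150 m: −αΔT+βΔS = −(1.2 × 10⁻⁴)(+1.1)+(8.1 × 10⁻⁴)(-0.64) = -6.5 × 10⁻⁴ → UNSTABLE
  150–155 m: −αΔT+βΔS = −(1.2 × 10⁻⁴)(+2.0)+(8.1 × 10⁻⁴)(+0.54) = 2.0 × 10⁻⁴ → stable
The 32–150 m interval has Δρ < 0: lighter water underlies denser water.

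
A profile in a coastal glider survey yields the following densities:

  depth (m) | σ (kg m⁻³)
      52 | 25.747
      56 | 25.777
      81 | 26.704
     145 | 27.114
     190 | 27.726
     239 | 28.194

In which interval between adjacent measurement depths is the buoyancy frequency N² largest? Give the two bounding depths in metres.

56–81 m

Compute the density gradient over each adjacent pair:
  52–56 m: Δρ/Δz = 0.030/4 = 7.5 × 10⁻³ kg m⁻⁴
  56–81 m: Δρ/Δz = 0.927/25 = 0.037 kg m⁻⁴
  81–145 m: Δρ/Δz = 0.410/64 = 6.4 × 10⁻³ kg m⁻⁴
  145–190 m: Δρ/Δz = 0.612/45 = 0.014 kg m⁻⁴
  190–239 m: Δρ/Δz = 0.468/49 = 9.6 × 10⁻³ kg m⁻⁴
The largest gradient is in the 56–81 m interval — the pycnocline.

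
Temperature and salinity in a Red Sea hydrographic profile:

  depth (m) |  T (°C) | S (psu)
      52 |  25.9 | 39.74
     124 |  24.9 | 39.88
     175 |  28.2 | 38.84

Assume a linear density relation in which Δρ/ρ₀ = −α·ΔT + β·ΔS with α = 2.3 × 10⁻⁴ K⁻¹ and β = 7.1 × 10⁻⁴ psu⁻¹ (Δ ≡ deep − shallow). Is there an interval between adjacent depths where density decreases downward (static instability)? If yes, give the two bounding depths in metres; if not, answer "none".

Evaluate Δρ/ρ₀ = −αΔT + βΔS across each adjacent pair:
  52–124 m: −αΔT+βΔS = −(2.3 × 10⁻⁴)(-1.0)+(7.1 × 10⁻⁴)(+0.14) = 3.3 × 10⁻⁴ → stable
  124–175 m: −αΔT+βΔS = −(2.3 × 10⁻⁴)(+3.3)+(7.1 × 10⁻⁴)(-1.04) = -1.5 × 10⁻³ → UNSTABLE
The 124–175 m interval has Δρ < 0: lighter water underlies denser water.

124–175 m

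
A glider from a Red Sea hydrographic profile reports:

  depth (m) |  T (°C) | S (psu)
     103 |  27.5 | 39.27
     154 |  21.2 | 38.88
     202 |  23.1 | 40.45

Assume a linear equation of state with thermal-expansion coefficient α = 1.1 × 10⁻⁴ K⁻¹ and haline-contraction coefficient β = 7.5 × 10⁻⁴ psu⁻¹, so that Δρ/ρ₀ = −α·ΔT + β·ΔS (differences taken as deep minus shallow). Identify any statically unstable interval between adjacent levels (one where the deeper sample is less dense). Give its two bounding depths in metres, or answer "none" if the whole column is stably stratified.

none

Evaluate Δρ/ρ₀ = −αΔT + βΔS across each adjacent pair:
  103–154 m: −αΔT+βΔS = −(1.1 × 10⁻⁴)(-6.3)+(7.5 × 10⁻⁴)(-0.39) = 4.0 × 10⁻⁴ → stable
  154–202 m: −αΔT+βΔS = −(1.1 × 10⁻⁴)(+1.9)+(7.5 × 10⁻⁴)(+1.57) = 9.7 × 10⁻⁴ → stable
Every interval has Δρ > 0: the column is stably stratified throughout.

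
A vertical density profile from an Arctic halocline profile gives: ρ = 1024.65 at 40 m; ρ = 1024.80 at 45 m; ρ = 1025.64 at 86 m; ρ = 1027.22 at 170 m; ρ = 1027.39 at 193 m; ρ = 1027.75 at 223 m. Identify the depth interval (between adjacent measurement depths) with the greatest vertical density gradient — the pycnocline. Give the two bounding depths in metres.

Compute the density gradient over each adjacent pair:
  40–45 m: Δρ/Δz = 0.15/5 = 0.030 kg m⁻⁴
  45–86 m: Δρ/Δz = 0.84/41 = 0.020 kg m⁻⁴
  86–170 m: Δρ/Δz = 1.58/84 = 0.019 kg m⁻⁴
  170–193 m: Δρ/Δz = 0.17/23 = 7.4 × 10⁻³ kg m⁻⁴
  193–223 m: Δρ/Δz = 0.36/30 = 0.012 kg m⁻⁴
The largest gradient is in the 40–45 m interval — the pycnocline.

40–45 m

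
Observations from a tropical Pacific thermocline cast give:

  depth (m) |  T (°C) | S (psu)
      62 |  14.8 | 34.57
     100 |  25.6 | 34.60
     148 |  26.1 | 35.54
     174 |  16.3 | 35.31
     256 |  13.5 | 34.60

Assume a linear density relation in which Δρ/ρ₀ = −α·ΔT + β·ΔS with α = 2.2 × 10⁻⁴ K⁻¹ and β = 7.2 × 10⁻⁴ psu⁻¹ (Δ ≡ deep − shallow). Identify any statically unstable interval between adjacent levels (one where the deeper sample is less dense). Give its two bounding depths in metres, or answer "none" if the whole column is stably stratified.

62–100 m

Evaluate Δρ/ρ₀ = −αΔT + βΔS across each adjacent pair:
  62–100 m: −αΔT+βΔS = −(2.2 × 10⁻⁴)(+10.8)+(7.2 × 10⁻⁴)(+0.03) = -2.4 × 10⁻³ → UNSTABLE
  100–148 m: −αΔT+βΔS = −(2.2 × 10⁻⁴)(+0.5)+(7.2 × 10⁻⁴)(+0.94) = 5.7 × 10⁻⁴ → stable
  148–174 m: −αΔT+βΔS = −(2.2 × 10⁻⁴)(-9.8)+(7.2 × 10⁻⁴)(-0.23) = 2.0 × 10⁻³ → stable
  174–256 m: −αΔT+βΔS = −(2.2 × 10⁻⁴)(-2.8)+(7.2 × 10⁻⁴)(-0.71) = 1.0 × 10⁻⁴ → stable
The 62–100 m interval has Δρ < 0: lighter water underlies denser water.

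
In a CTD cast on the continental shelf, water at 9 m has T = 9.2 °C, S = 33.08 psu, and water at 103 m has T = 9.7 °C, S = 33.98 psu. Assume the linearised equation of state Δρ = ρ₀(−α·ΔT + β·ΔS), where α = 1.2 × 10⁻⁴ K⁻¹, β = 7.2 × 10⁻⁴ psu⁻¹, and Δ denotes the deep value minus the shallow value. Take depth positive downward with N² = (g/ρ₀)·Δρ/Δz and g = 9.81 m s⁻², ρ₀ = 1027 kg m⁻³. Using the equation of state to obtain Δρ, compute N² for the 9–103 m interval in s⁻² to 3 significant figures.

ΔT = +0.5 K, ΔS = +0.90 psu (deep − shallow).
Δρ/ρ₀ = −αΔT + βΔS = -6.00 × 10⁻⁵ + 6.48 × 10⁻⁴ = 5.88 × 10⁻⁴, so Δρ ≈ 0.6039 kg m⁻³.
N² = (g/ρ₀)·Δρ/Δz = g·(Δρ/ρ₀)/Δz = 9.81 × 5.88 × 10⁻⁴ / 94 = 6.1365 × 10⁻⁵ s⁻² ≈ 6.14 × 10⁻⁵ s⁻².

6.14 × 10⁻⁵ s⁻²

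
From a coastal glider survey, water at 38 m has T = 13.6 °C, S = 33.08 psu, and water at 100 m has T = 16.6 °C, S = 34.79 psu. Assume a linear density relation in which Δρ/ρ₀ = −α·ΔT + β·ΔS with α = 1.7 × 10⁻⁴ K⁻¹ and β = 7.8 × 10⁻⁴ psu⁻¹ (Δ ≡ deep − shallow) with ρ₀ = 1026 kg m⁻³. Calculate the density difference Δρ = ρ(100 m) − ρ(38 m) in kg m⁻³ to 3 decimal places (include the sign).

ΔT = +3.0 K, ΔS = +1.71 psu (deep − shallow).
Δρ/ρ₀ = −(1.7 × 10⁻⁴)(+3.0) + (7.8 × 10⁻⁴)(+1.71) = 8.238 × 10⁻⁴.
Δρ = 1026 × (8.238 × 10⁻⁴) = +0.845 kg m⁻³.
Positive Δρ: denser below, stable.

+0.845 kg m⁻³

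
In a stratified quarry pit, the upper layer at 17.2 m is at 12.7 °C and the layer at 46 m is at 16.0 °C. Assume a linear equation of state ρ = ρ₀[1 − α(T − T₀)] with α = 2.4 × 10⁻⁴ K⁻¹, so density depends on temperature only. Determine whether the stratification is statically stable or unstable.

ΔT = 16.0 − 12.7 = +3.3 K, so Δρ/ρ₀ = −αΔT = -7.92 × 10⁻⁴.
Δρ/ρ₀ < 0, so Δρ < 0: deeper water is lighter → statically unstable; the column would overturn.

unstable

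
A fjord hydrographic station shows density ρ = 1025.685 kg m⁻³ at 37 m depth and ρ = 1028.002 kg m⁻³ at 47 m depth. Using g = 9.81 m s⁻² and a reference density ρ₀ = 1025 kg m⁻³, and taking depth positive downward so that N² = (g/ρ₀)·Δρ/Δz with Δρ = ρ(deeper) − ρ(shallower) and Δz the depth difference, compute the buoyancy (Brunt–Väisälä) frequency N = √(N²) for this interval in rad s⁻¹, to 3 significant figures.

0.0471 rad s⁻¹

Δρ = 1028.002 − 1025.685 = 2.317 kg m⁻³ over Δz = 47 − 37 = 10 m.
N² = (9.81/1025) × (2.317/10) = 2.2175 × 10⁻³ s⁻².
N = √(2.2175 × 10⁻³) = 0.047090 rad s⁻¹ ≈ 0.0471 rad s⁻¹.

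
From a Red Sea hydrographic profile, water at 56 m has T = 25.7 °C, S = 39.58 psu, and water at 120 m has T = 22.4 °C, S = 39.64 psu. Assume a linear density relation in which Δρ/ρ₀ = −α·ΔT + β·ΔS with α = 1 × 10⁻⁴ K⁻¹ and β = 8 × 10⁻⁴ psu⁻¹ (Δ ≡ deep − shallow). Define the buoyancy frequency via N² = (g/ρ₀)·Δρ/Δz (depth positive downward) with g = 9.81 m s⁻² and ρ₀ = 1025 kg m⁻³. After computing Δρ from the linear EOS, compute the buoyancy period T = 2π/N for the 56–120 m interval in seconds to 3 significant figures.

ΔT = -3.3 K, ΔS = +0.06 psu (deep − shallow).
Δρ/ρ₀ = −αΔT + βΔS = 3.30 × 10⁻⁴ + 4.80 × 10⁻⁵ = 3.78 × 10⁻⁴, so Δρ ≈ 0.3874 kg m⁻³.
N² = (g/ρ₀)·Δρ/Δz = g·(Δρ/ρ₀)/Δz = 9.81 × 3.78 × 10⁻⁴ / 64 = 5.7940 × 10⁻⁵ s⁻².
N = √(5.7940 × 10⁻⁵) = 7.6118 × 10⁻³ rad s⁻¹ → T = 2π/N = 825.45 s ≈ 825 s.

825 s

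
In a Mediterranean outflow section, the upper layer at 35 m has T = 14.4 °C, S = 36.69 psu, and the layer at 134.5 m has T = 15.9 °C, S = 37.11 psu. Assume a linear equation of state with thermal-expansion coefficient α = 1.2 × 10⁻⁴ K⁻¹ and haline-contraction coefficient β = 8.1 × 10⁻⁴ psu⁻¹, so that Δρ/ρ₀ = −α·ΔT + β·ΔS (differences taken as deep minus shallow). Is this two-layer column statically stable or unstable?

stable

ΔT = 15.9 − 14.4 = +1.5 K and ΔS = 37.11 − 36.69 = +0.42 psu (deep − shallow).
−αΔT = -1.80 × 10⁻⁴; βΔS = 3.402 × 10⁻⁴; sum Δρ/ρ₀ = 1.602 × 10⁻⁴.
Δρ/ρ₀ > 0, so Δρ > 0: deeper water is denser → statically stable.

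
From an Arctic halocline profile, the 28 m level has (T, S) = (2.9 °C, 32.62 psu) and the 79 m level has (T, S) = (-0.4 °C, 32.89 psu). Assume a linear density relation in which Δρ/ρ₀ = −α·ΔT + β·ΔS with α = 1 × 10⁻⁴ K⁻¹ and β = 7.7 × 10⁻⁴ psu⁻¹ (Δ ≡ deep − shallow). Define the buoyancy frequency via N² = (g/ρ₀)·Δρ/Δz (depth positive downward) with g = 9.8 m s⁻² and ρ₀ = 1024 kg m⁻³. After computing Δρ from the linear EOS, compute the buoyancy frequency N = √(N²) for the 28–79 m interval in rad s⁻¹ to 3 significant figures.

ΔT = -3.3 K, ΔS = +0.27 psu (deep − shallow).
Δρ/ρ₀ = −αΔT + βΔS = 3.30 × 10⁻⁴ + 2.079 × 10⁻⁴ = 5.379 × 10⁻⁴, so Δρ ≈ 0.5508 kg m⁻³.
N² = (g/ρ₀)·Δρ/Δz = g·(Δρ/ρ₀)/Δz = 9.8 × 5.379 × 10⁻⁴ / 51 = 1.0336 × 10⁻⁴ s⁻².
N = √(1.0336 × 10⁻⁴) = 0.010167 rad s⁻¹ ≈ 0.0102 rad s⁻¹.

0.0102 rad s⁻¹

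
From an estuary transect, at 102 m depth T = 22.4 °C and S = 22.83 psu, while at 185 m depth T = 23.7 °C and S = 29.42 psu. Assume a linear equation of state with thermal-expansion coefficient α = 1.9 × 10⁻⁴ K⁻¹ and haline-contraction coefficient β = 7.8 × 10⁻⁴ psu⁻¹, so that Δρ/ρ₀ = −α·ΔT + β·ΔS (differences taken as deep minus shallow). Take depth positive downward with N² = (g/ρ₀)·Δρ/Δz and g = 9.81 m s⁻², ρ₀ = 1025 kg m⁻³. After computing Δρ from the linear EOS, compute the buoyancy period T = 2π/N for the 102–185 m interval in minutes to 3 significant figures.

4.35 min

ΔT = +1.3 K, ΔS = +6.59 psu (deep − shallow).
Δρ/ρ₀ = −αΔT + βΔS = -2.47 × 10⁻⁴ + 5.1402 × 10⁻³ = 4.8932 × 10⁻³, so Δρ ≈ 5.016 kg m⁻³.
N² = (g/ρ₀)·Δρ/Δz = g·(Δρ/ρ₀)/Δz = 9.81 × 4.8932 × 10⁻³ / 83 = 5.7834 × 10⁻⁴ s⁻².
N = √(5.7834 × 10⁻⁴) = 0.024049 rad s⁻¹ → T = 2π/N = 261.27 s = 4.3545 min ≈ 4.35 min.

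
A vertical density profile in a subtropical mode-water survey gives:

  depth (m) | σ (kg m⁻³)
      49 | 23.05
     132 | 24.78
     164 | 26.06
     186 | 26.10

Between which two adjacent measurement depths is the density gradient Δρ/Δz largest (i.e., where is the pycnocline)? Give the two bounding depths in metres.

Compute the density gradient over each adjacent pair:
  49–132 m: Δρ/Δz = 1.73/83 = 0.021 kg m⁻⁴
  132–164 m: Δρ/Δz = 1.28/32 = 0.040 kg m⁻⁴
  164–186 m: Δρ/Δz = 0.04/22 = 1.8 × 10⁻³ kg m⁻⁴
The largest gradient is in the 132–164 m interval — the pycnocline.

132–164 m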